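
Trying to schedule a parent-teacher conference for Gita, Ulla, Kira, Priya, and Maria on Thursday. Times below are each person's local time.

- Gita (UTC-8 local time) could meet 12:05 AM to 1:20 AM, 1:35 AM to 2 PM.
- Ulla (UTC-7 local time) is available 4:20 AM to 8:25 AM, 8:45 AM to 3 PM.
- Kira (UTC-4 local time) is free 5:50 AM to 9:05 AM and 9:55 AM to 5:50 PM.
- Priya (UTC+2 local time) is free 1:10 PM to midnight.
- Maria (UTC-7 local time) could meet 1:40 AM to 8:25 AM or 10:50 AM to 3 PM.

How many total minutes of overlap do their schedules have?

435

Gita in UTC: 08:05-09:20, 09:35-22:00 (add 8h to convert from UTC-8).
Ulla in UTC: 11:20-15:25, 15:45-22:00 (add 7h to convert from UTC-7).
Kira in UTC: 09:50-13:05, 13:55-21:50 (add 4h to convert from UTC-4).
Priya in UTC: 11:10-22:00 (subtract 2h to convert from UTC+2).
Maria in UTC: 08:40-15:25, 17:50-22:00 (add 7h to convert from UTC-7).
Gita ∩ Ulla: 11:20-15:25, 15:45-22:00.
Gita ∩ Ulla ∩ Kira: 11:20-13:05, 13:55-15:25, 15:45-21:50.
Gita ∩ Ulla ∩ Kira ∩ Priya: 11:20-13:05, 13:55-15:25, 15:45-21:50.
Gita ∩ Ulla ∩ Kira ∩ Priya ∩ Maria: 11:20-13:05, 13:55-15:25, 17:50-21:50.
So the common availability across everyone is 11:20-13:05, 13:55-15:25, 17:50-21:50.
Summing the common windows: 105 + 90 + 240 = 435 minutes.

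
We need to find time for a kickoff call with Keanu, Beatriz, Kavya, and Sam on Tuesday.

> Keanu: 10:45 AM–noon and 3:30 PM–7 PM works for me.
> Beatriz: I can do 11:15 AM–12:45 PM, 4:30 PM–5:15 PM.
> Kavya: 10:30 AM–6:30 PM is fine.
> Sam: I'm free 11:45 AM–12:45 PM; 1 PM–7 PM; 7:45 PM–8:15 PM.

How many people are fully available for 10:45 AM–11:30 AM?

Keanu and Kavya can make the full 10:45-11:30 slot — that's 2.

2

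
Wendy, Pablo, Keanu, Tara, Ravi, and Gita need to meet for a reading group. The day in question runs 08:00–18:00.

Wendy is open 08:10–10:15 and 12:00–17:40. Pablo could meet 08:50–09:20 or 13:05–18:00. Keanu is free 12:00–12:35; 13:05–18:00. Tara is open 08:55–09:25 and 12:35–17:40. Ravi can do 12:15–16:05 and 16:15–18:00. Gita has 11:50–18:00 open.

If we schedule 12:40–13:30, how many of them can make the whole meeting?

Wendy, Tara, Ravi, and Gita can make the full 12:40-13:30 slot — that's 4.

4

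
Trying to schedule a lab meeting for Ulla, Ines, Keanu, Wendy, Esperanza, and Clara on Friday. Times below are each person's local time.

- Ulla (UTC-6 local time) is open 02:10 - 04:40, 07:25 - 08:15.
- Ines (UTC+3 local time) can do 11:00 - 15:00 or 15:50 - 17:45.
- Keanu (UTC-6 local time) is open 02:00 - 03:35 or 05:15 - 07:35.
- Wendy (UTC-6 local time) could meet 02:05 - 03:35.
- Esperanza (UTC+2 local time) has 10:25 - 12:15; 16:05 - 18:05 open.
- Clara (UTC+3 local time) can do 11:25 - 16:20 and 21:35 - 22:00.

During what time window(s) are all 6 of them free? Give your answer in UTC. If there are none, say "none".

Ulla in UTC: 08:10-10:40, 13:25-14:15 (add 6h to convert from UTC-6).
Ines in UTC: 08:00-12:00, 12:50-14:45 (subtract 3h to convert from UTC+3).
Keanu in UTC: 08:00-09:35, 11:15-13:35 (add 6h to convert from UTC-6).
Wendy in UTC: 08:05-09:35 (add 6h to convert from UTC-6).
Esperanza in UTC: 08:25-10:15, 14:05-16:05 (subtract 2h to convert from UTC+2).
Clara in UTC: 08:25-13:20, 18:35-19:00 (subtract 3h to convert from UTC+3).
Ulla ∩ Ines: 08:10-10:40, 13:25-14:15.
Ulla ∩ Ines ∩ Keanu: 08:10-09:35, 13:25-13:35.
Ulla ∩ Ines ∩ Keanu ∩ Wendy: 08:10-09:35.
Ulla ∩ Ines ∩ Keanu ∩ Wendy ∩ Esperanza: 08:25-09:35.
Ulla ∩ Ines ∩ Keanu ∩ Wendy ∩ Esperanza ∩ Clara: 08:25-09:35.
Those are the intersection windows.

08:25-09:35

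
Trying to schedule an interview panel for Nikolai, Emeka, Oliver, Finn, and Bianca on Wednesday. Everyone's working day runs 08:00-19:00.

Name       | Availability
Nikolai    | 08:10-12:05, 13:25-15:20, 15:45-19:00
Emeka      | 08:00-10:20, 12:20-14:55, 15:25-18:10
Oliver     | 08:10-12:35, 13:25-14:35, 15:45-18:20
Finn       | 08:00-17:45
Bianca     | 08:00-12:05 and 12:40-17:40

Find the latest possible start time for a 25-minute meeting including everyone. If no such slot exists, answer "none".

17:15

Nikolai ∩ Emeka: 08:10-10:20, 13:25-14:55, 15:45-18:10.
Nikolai ∩ Emeka ∩ Oliver: 08:10-10:20, 13:25-14:35, 15:45-18:10.
Nikolai ∩ Emeka ∩ Oliver ∩ Finn: 08:10-10:20, 13:25-14:35, 15:45-17:45.
Nikolai ∩ Emeka ∩ Oliver ∩ Finn ∩ Bianca: 08:10-10:20, 13:25-14:35, 15:45-17:40.
The last common window of at least 25 minutes is 15:45-17:40; a 25-minute meeting can start as late as 17:15 and still end by 17:40.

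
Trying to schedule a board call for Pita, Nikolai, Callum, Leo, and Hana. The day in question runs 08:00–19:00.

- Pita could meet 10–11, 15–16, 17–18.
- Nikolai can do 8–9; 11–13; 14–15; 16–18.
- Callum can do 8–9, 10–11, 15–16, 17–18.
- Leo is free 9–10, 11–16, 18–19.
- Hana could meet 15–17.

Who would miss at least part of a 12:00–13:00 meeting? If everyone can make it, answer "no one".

Pita: not fully free for 12:00-13:00. Nikolai: free for 12:00-13:00. Callum: not fully free for 12:00-13:00. Leo: free for 12:00-13:00. Hana: not fully free for 12:00-13:00.

Callum, Hana, Pita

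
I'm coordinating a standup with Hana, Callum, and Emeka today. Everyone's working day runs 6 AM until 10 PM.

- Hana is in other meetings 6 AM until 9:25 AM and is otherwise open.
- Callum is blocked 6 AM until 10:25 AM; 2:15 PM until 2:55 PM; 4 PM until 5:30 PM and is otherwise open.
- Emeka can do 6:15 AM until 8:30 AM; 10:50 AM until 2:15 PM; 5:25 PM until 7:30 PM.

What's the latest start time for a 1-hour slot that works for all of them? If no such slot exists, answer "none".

18:30

Hana free: 09:25-22:00 (invert busy blocks within the working day).
Callum free: 10:25-14:15, 14:55-16:00, 17:30-22:00 (invert busy blocks within the working day).
Emeka free: 06:15-08:30, 10:50-14:15, 17:25-19:30.
Hana ∩ Callum: 10:25-14:15, 14:55-16:00, 17:30-22:00.
Hana ∩ Callum ∩ Emeka: 10:50-14:15, 17:30-19:30.
The last common window of at least 60 minutes is 17:30-19:30; a 60-minute meeting can start as late as 18:30 and still end by 19:30.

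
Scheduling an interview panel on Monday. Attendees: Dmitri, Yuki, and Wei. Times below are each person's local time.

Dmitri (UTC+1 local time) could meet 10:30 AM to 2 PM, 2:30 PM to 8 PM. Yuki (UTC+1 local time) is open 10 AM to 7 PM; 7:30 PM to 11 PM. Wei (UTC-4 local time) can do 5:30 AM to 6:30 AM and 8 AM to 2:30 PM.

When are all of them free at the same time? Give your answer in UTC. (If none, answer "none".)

09:30-10:30, 12:00-13:00, 13:30-18:00

Dmitri in UTC: 09:30-13:00, 13:30-19:00 (subtract 1h to convert from UTC+1).
Yuki in UTC: 09:00-18:00, 18:30-22:00 (subtract 1h to convert from UTC+1).
Wei in UTC: 09:30-10:30, 12:00-18:30 (add 4h to convert from UTC-4).
Dmitri ∩ Yuki: 09:30-13:00, 13:30-18:00, 18:30-19:00.
Dmitri ∩ Yuki ∩ Wei: 09:30-10:30, 12:00-13:00, 13:30-18:00.
Those are the intersection windows.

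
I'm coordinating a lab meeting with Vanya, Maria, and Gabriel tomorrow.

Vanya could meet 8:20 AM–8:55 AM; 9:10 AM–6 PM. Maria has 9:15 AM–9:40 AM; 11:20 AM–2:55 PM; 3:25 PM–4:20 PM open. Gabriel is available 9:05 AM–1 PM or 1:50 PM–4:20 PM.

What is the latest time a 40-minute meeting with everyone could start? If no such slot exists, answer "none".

15:40

Vanya ∩ Maria: 09:15-09:40, 11:20-14:55, 15:25-16:20.
Vanya ∩ Maria ∩ Gabriel: 09:15-09:40, 11:20-13:00, 13:50-14:55, 15:25-16:20.
Those are the intersection windows.
The last common window of at least 40 minutes is 15:25-16:20; a 40-minute meeting can start as late as 15:40 and still end by 16:20.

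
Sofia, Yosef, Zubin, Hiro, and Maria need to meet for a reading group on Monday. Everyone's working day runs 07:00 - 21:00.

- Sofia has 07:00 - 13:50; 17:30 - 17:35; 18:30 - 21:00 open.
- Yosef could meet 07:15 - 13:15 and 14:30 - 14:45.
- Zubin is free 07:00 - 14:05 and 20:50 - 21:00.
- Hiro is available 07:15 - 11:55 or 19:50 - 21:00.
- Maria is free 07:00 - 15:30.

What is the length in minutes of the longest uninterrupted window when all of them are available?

Sofia ∩ Yosef: 07:15-13:15.
Sofia ∩ Yosef ∩ Zubin: 07:15-13:15.
Sofia ∩ Yosef ∩ Zubin ∩ Hiro: 07:15-11:55.
Sofia ∩ Yosef ∩ Zubin ∩ Hiro ∩ Maria: 07:15-11:55.
The longest is 07:15-11:55 at 280 minutes.

280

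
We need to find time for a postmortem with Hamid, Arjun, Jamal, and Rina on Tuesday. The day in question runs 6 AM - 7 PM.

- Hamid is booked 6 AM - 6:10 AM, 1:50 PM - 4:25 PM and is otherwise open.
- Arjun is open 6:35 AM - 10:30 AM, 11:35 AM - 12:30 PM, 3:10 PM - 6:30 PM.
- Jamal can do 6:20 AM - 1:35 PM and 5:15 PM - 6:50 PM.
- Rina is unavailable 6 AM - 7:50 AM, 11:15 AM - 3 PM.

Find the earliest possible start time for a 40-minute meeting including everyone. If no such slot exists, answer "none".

Hamid free: 06:10-13:50, 16:25-19:00 (invert busy blocks within the working day).
Arjun free: 06:35-10:30, 11:35-12:30, 15:10-18:30.
Jamal free: 06:20-13:35, 17:15-18:50.
Rina free: 07:50-11:15, 15:00-19:00 (invert busy blocks within the working day).
Hamid ∩ Arjun: 06:35-10:30, 11:35-12:30, 16:25-18:30.
Hamid ∩ Arjun ∩ Jamal: 06:35-10:30, 11:35-12:30, 17:15-18:30.
Hamid ∩ Arjun ∩ Jamal ∩ Rina: 07:50-10:30, 17:15-18:30.
The first common window of at least 40 minutes is 07:50-10:30, so the earliest start is 07:50.

07:50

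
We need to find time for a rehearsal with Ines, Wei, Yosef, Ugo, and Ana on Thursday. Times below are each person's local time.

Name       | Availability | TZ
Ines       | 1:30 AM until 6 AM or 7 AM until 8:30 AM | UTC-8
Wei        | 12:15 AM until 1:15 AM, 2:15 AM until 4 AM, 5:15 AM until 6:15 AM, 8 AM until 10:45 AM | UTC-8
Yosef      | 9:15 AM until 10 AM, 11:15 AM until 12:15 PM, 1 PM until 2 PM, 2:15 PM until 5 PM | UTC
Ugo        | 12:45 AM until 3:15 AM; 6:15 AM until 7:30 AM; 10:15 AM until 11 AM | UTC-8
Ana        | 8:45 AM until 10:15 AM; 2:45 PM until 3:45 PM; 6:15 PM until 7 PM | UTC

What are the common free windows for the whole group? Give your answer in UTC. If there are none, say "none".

none

Ines in UTC: 09:30-14:00, 15:00-16:30 (add 8h to convert from UTC-8).
Wei in UTC: 08:15-09:15, 10:15-12:00, 13:15-14:15, 16:00-18:45 (add 8h to convert from UTC-8).
Yosef in UTC: 09:15-10:00, 11:15-12:15, 13:00-14:00, 14:15-17:00.
Ugo in UTC: 08:45-11:15, 14:15-15:30, 18:15-19:00 (add 8h to convert from UTC-8).
Ana in UTC: 08:45-10:15, 14:45-15:45, 18:15-19:00.
Ines ∩ Wei: 10:15-12:00, 13:15-14:00, 16:00-16:30.
Ines ∩ Wei ∩ Yosef: 11:15-12:00, 13:15-14:00, 16:00-16:30.
Ines ∩ Wei ∩ Yosef ∩ Ugo: ∅.
Ines ∩ Wei ∩ Yosef ∩ Ugo ∩ Ana: ∅.
There is no time when everyone is free.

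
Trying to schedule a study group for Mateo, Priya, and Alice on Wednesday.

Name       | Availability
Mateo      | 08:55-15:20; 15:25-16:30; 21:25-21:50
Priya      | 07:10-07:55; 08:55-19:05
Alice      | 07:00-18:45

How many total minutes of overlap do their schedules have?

450

Mateo ∩ Priya: 08:55-15:20, 15:25-16:30.
Mateo ∩ Priya ∩ Alice: 08:55-15:20, 15:25-16:30.
Summing the common windows: 385 + 65 = 450 minutes.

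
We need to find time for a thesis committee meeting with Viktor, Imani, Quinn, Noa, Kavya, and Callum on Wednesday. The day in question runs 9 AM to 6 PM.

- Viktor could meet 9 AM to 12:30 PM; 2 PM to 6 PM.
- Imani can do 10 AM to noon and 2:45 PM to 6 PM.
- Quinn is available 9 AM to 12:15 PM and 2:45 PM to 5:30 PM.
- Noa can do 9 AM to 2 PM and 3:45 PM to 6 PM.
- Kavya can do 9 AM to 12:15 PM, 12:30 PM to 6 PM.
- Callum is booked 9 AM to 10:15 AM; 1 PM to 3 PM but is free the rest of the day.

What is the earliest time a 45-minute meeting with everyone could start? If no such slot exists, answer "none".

10:15

Viktor free: 09:00-12:30, 14:00-18:00.
Imani free: 10:00-12:00, 14:45-18:00.
Quinn free: 09:00-12:15, 14:45-17:30.
Noa free: 09:00-14:00, 15:45-18:00.
Kavya free: 09:00-12:15, 12:30-18:00.
Callum free: 10:15-13:00, 15:00-18:00 (invert busy blocks within the working day).
Viktor ∩ Imani: 10:00-12:00, 14:45-18:00.
Viktor ∩ Imani ∩ Quinn: 10:00-12:00, 14:45-17:30.
Viktor ∩ Imani ∩ Quinn ∩ Noa: 10:00-12:00, 15:45-17:30.
Viktor ∩ Imani ∩ Quinn ∩ Noa ∩ Kavya: 10:00-12:00, 15:45-17:30.
Viktor ∩ Imani ∩ Quinn ∩ Noa ∩ Kavya ∩ Callum: 10:15-12:00, 15:45-17:30.
So the common availability across everyone is 10:15-12:00, 15:45-17:30.
The first common window of at least 45 minutes is 10:15-12:00, so the earliest start is 10:15.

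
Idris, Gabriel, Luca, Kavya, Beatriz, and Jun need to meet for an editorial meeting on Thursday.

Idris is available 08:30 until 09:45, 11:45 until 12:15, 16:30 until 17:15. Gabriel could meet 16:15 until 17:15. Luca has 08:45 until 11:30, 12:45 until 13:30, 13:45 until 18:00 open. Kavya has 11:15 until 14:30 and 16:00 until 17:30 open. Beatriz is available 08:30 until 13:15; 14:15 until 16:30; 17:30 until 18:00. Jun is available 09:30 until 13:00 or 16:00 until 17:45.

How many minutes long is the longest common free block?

Idris ∩ Gabriel: 16:30-17:15.
Idris ∩ Gabriel ∩ Luca: 16:30-17:15.
Idris ∩ Gabriel ∩ Luca ∩ Kavya: 16:30-17:15.
Idris ∩ Gabriel ∩ Luca ∩ Kavya ∩ Beatriz: ∅.
Idris ∩ Gabriel ∩ Luca ∩ Kavya ∩ Beatriz ∩ Jun: ∅.
There is no time when everyone is free.
No common window exists, so the longest block is 0 minutes.

0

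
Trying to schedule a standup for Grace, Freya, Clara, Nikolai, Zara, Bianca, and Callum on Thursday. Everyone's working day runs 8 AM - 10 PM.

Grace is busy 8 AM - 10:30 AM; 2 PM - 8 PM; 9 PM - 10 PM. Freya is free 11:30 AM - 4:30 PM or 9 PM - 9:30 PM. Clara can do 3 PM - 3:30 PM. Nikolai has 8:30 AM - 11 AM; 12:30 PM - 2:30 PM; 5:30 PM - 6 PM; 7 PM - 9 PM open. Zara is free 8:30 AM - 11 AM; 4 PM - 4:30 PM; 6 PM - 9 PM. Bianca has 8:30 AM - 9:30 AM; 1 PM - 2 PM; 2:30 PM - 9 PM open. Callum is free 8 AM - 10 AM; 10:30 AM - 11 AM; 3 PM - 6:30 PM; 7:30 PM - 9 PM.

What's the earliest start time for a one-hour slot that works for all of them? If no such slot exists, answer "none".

none

Grace free: 10:30-14:00, 20:00-21:00 (invert busy blocks within the working day).
Freya free: 11:30-16:30, 21:00-21:30.
Clara free: 15:00-15:30.
Nikolai free: 08:30-11:00, 12:30-14:30, 17:30-18:00, 19:00-21:00.
Zara free: 08:30-11:00, 16:00-16:30, 18:00-21:00.
Bianca free: 08:30-09:30, 13:00-14:00, 14:30-21:00.
Callum free: 08:00-10:00, 10:30-11:00, 15:00-18:30, 19:30-21:00.
Grace ∩ Freya: 11:30-14:00.
Grace ∩ Freya ∩ Clara: ∅.
Grace ∩ Freya ∩ Clara ∩ Nikolai: ∅.
Grace ∩ Freya ∩ Clara ∩ Nikolai ∩ Zara: ∅.
Grace ∩ Freya ∩ Clara ∩ Nikolai ∩ Zara ∩ Bianca: ∅.
Grace ∩ Freya ∩ Clara ∩ Nikolai ∩ Zara ∩ Bianca ∩ Callum: ∅.
There is no time when everyone is free.
No common window is at least 60 minutes long.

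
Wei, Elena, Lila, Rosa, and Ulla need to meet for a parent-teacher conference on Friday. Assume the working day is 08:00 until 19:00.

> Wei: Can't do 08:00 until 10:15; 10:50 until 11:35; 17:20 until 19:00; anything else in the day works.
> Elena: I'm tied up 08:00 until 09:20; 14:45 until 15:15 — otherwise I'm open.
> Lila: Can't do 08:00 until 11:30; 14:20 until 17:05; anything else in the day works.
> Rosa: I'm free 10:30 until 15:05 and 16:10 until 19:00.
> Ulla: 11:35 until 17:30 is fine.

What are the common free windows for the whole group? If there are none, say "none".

11:35-14:20, 17:05-17:20

Wei free: 10:15-10:50, 11:35-17:20 (invert busy blocks within the working day).
Elena free: 09:20-14:45, 15:15-19:00 (invert busy blocks within the working day).
Lila free: 11:30-14:20, 17:05-19:00 (invert busy blocks within the working day).
Rosa free: 10:30-15:05, 16:10-19:00.
Ulla free: 11:35-17:30.
Wei ∩ Elena: 10:15-10:50, 11:35-14:45, 15:15-17:20.
Wei ∩ Elena ∩ Lila: 11:35-14:20, 17:05-17:20.
Wei ∩ Elena ∩ Lila ∩ Rosa: 11:35-14:20, 17:05-17:20.
Wei ∩ Elena ∩ Lila ∩ Rosa ∩ Ulla: 11:35-14:20, 17:05-17:20.
Those are the intersection windows.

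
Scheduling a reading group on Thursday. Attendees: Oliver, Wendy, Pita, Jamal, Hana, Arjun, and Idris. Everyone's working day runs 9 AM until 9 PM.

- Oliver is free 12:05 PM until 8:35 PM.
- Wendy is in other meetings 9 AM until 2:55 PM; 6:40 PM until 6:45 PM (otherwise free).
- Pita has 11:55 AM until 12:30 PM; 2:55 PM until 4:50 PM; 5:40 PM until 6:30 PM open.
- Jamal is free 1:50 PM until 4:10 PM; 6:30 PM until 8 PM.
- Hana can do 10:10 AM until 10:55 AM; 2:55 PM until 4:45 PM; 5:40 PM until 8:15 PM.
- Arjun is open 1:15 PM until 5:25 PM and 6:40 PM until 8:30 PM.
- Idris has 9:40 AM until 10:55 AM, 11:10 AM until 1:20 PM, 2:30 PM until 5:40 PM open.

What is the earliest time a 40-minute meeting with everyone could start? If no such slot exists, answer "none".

Oliver free: 12:05-20:35.
Wendy free: 14:55-18:40, 18:45-21:00 (invert busy blocks within the working day).
Pita free: 11:55-12:30, 14:55-16:50, 17:40-18:30.
Jamal free: 13:50-16:10, 18:30-20:00.
Hana free: 10:10-10:55, 14:55-16:45, 17:40-20:15.
Arjun free: 13:15-17:25, 18:40-20:30.
Idris free: 09:40-10:55, 11:10-13:20, 14:30-17:40.
Oliver ∩ Wendy: 14:55-18:40, 18:45-20:35.
Oliver ∩ Wendy ∩ Pita: 14:55-16:50, 17:40-18:30.
Oliver ∩ Wendy ∩ Pita ∩ Jamal: 14:55-16:10.
Oliver ∩ Wendy ∩ Pita ∩ Jamal ∩ Hana: 14:55-16:10.
Oliver ∩ Wendy ∩ Pita ∩ Jamal ∩ Hana ∩ Arjun: 14:55-16:10.
Oliver ∩ Wendy ∩ Pita ∩ Jamal ∩ Hana ∩ Arjun ∩ Idris: 14:55-16:10.
Those are the intersection windows.
The first common window of at least 40 minutes is 14:55-16:10, so the earliest start is 14:55.

14:55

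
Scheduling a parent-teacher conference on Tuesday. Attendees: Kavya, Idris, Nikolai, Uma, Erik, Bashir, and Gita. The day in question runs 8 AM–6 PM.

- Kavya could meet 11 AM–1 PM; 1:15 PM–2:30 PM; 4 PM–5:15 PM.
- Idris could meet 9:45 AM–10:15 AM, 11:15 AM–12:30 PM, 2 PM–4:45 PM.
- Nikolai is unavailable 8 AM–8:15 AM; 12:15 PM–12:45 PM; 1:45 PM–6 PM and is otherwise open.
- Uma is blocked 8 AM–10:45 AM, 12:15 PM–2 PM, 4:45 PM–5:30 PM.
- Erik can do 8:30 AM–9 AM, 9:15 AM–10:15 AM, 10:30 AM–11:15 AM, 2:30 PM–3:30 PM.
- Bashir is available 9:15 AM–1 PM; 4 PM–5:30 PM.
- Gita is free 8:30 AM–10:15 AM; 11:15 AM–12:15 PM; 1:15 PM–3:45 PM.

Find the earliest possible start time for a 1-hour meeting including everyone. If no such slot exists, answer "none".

none

Kavya free: 11:00-13:00, 13:15-14:30, 16:00-17:15.
Idris free: 09:45-10:15, 11:15-12:30, 14:00-16:45.
Nikolai free: 08:15-12:15, 12:45-13:45 (invert busy blocks within the working day).
Uma free: 10:45-12:15, 14:00-16:45, 17:30-18:00 (invert busy blocks within the working day).
Erik free: 08:30-09:00, 09:15-10:15, 10:30-11:15, 14:30-15:30.
Bashir free: 09:15-13:00, 16:00-17:30.
Gita free: 08:30-10:15, 11:15-12:15, 13:15-15:45.
Kavya ∩ Idris: 11:15-12:30, 14:00-14:30, 16:00-16:45.
Kavya ∩ Idris ∩ Nikolai: 11:15-12:15.
Kavya ∩ Idris ∩ Nikolai ∩ Uma: 11:15-12:15.
Kavya ∩ Idris ∩ Nikolai ∩ Uma ∩ Erik: ∅.
Kavya ∩ Idris ∩ Nikolai ∩ Uma ∩ Erik ∩ Bashir: ∅.
Kavya ∩ Idris ∩ Nikolai ∩ Uma ∩ Erik ∩ Bashir ∩ Gita: ∅.
There is no time when everyone is free.
No common window is at least 60 minutes long.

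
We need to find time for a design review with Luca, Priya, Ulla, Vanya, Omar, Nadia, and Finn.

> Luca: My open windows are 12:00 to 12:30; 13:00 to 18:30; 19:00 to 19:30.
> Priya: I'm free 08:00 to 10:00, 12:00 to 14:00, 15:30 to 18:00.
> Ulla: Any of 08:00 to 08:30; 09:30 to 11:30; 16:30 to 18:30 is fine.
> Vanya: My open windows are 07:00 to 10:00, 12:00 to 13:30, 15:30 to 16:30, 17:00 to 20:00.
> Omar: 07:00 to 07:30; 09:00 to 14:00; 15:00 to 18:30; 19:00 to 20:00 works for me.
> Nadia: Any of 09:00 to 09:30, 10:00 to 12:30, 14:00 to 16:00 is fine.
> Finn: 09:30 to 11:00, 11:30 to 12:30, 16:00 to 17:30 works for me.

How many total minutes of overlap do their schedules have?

Luca ∩ Priya: 12:00-12:30, 13:00-14:00, 15:30-18:00.
Luca ∩ Priya ∩ Ulla: 16:30-18:00.
Luca ∩ Priya ∩ Ulla ∩ Vanya: 17:00-18:00.
Luca ∩ Priya ∩ Ulla ∩ Vanya ∩ Omar: 17:00-18:00.
Luca ∩ Priya ∩ Ulla ∩ Vanya ∩ Omar ∩ Nadia: ∅.
Luca ∩ Priya ∩ Ulla ∩ Vanya ∩ Omar ∩ Nadia ∩ Finn: ∅.
There is no time when everyone is free.
There is no common window, so the total is 0 minutes.

0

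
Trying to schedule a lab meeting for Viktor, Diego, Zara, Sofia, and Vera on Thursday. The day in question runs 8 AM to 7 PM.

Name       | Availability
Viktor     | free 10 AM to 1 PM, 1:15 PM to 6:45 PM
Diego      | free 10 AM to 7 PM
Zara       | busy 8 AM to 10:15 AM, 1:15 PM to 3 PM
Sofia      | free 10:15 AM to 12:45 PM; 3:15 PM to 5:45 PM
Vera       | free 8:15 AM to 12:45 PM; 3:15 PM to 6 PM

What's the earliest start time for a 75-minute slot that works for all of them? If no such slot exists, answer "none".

Viktor free: 10:00-13:00, 13:15-18:45.
Diego free: 10:00-19:00.
Zara free: 10:15-13:15, 15:00-19:00 (invert busy blocks within the working day).
Sofia free: 10:15-12:45, 15:15-17:45.
Vera free: 08:15-12:45, 15:15-18:00.
Viktor ∩ Diego: 10:00-13:00, 13:15-18:45.
Viktor ∩ Diego ∩ Zara: 10:15-13:00, 15:00-18:45.
Viktor ∩ Diego ∩ Zara ∩ Sofia: 10:15-12:45, 15:15-17:45.
Viktor ∩ Diego ∩ Zara ∩ Sofia ∩ Vera: 10:15-12:45, 15:15-17:45.
Those are the intersection windows.
The first common window of at least 75 minutes is 10:15-12:45, so the earliest start is 10:15.

10:15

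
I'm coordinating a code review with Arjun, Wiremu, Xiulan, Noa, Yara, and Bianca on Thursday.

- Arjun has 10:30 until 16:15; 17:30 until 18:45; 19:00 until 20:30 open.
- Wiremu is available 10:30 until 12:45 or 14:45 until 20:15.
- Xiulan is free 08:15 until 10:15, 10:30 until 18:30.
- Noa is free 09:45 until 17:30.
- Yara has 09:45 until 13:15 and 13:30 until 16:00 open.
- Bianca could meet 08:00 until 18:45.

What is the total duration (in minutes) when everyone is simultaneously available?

210

Arjun ∩ Wiremu: 10:30-12:45, 14:45-16:15, 17:30-18:45, 19:00-20:15.
Arjun ∩ Wiremu ∩ Xiulan: 10:30-12:45, 14:45-16:15, 17:30-18:30.
Arjun ∩ Wiremu ∩ Xiulan ∩ Noa: 10:30-12:45, 14:45-16:15.
Arjun ∩ Wiremu ∩ Xiulan ∩ Noa ∩ Yara: 10:30-12:45, 14:45-16:00.
Arjun ∩ Wiremu ∩ Xiulan ∩ Noa ∩ Yara ∩ Bianca: 10:30-12:45, 14:45-16:00.
Summing the common windows: 135 + 75 = 210 minutes.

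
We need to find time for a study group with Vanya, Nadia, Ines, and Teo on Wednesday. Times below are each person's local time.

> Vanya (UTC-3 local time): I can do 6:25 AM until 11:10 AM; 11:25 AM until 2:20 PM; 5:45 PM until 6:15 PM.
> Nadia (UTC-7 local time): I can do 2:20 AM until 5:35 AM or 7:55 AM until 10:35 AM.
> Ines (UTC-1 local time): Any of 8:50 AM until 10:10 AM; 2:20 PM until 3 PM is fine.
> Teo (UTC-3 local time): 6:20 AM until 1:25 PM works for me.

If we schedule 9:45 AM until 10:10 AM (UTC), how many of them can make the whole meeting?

Vanya in UTC: 09:25-14:10, 14:25-17:20, 20:45-21:15 (add 3h to convert from UTC-3).
Nadia in UTC: 09:20-12:35, 14:55-17:35 (add 7h to convert from UTC-7).
Ines in UTC: 09:50-11:10, 15:20-16:00 (add 1h to convert from UTC-1).
Teo in UTC: 09:20-16:25 (add 3h to convert from UTC-3).
Vanya, Nadia, and Teo can make the full 09:45-10:10 slot — that's 3.

3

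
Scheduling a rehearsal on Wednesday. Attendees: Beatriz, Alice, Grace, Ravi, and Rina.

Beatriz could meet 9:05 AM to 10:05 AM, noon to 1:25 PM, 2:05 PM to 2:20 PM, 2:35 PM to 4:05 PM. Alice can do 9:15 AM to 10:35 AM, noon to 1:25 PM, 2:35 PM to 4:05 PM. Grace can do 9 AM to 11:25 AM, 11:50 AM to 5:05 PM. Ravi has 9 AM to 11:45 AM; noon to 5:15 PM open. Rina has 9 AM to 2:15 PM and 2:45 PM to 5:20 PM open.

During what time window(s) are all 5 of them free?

Beatriz ∩ Alice: 09:15-10:05, 12:00-13:25, 14:35-16:05.
Beatriz ∩ Alice ∩ Grace: 09:15-10:05, 12:00-13:25, 14:35-16:05.
Beatriz ∩ Alice ∩ Grace ∩ Ravi: 09:15-10:05, 12:00-13:25, 14:35-16:05.
Beatriz ∩ Alice ∩ Grace ∩ Ravi ∩ Rina: 09:15-10:05, 12:00-13:25, 14:45-16:05.

09:15-10:05, 12:00-13:25, 14:45-16:05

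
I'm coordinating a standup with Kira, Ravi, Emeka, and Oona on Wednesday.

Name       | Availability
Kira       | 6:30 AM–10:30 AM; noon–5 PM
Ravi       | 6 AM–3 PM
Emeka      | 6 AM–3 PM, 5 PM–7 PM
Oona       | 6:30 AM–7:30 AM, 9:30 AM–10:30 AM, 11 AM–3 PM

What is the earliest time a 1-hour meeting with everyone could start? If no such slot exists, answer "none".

06:30

Kira ∩ Ravi: 06:30-10:30, 12:00-15:00.
Kira ∩ Ravi ∩ Emeka: 06:30-10:30, 12:00-15:00.
Kira ∩ Ravi ∩ Emeka ∩ Oona: 06:30-07:30, 09:30-10:30, 12:00-15:00.
So the common availability across everyone is 06:30-07:30, 09:30-10:30, 12:00-15:00.
The first common window of at least 60 minutes is 06:30-07:30, so the earliest start is 06:30.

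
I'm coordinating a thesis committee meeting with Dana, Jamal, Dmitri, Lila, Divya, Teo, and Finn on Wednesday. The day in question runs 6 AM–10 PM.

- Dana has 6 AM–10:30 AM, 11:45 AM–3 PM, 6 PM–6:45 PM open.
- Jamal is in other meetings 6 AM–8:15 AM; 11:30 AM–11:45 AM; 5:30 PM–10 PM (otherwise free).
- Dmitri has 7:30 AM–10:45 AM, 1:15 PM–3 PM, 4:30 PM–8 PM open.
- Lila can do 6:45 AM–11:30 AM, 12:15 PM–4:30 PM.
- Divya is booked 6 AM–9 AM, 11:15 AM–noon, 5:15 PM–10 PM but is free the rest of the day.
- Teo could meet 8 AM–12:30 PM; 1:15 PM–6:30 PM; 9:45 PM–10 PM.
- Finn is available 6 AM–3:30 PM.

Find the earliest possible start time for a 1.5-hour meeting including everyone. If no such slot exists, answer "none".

09:00

Dana free: 06:00-10:30, 11:45-15:00, 18:00-18:45.
Jamal free: 08:15-11:30, 11:45-17:30 (invert busy blocks within the working day).
Dmitri free: 07:30-10:45, 13:15-15:00, 16:30-20:00.
Lila free: 06:45-11:30, 12:15-16:30.
Divya free: 09:00-11:15, 12:00-17:15 (invert busy blocks within the working day).
Teo free: 08:00-12:30, 13:15-18:30, 21:45-22:00.
Finn free: 06:00-15:30.
Dana ∩ Jamal: 08:15-10:30, 11:45-15:00.
Dana ∩ Jamal ∩ Dmitri: 08:15-10:30, 13:15-15:00.
Dana ∩ Jamal ∩ Dmitri ∩ Lila: 08:15-10:30, 13:15-15:00.
Dana ∩ Jamal ∩ Dmitri ∩ Lila ∩ Divya: 09:00-10:30, 13:15-15:00.
Dana ∩ Jamal ∩ Dmitri ∩ Lila ∩ Divya ∩ Teo: 09:00-10:30, 13:15-15:00.
Dana ∩ Jamal ∩ Dmitri ∩ Lila ∩ Divya ∩ Teo ∩ Finn: 09:00-10:30, 13:15-15:00.
The first common window of at least 90 minutes is 09:00-10:30, so the earliest start is 09:00.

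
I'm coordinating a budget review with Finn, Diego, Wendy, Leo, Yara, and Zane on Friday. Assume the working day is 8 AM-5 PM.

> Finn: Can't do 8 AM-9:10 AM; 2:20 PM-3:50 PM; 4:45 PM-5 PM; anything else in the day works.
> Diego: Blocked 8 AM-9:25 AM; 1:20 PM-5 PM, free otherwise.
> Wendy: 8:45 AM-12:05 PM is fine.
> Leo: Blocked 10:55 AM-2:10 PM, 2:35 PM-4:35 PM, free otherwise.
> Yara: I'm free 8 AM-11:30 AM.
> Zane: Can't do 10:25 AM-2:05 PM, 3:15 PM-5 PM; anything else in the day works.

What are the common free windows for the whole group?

Finn free: 09:10-14:20, 15:50-16:45 (invert busy blocks within the working day).
Diego free: 09:25-13:20 (invert busy blocks within the working day).
Wendy free: 08:45-12:05.
Leo free: 08:00-10:55, 14:10-14:35, 16:35-17:00 (invert busy blocks within the working day).
Yara free: 08:00-11:30.
Zane free: 08:00-10:25, 14:05-15:15 (invert busy blocks within the working day).
Finn ∩ Diego: 09:25-13:20.
Finn ∩ Diego ∩ Wendy: 09:25-12:05.
Finn ∩ Diego ∩ Wendy ∩ Leo: 09:25-10:55.
Finn ∩ Diego ∩ Wendy ∩ Leo ∩ Yara: 09:25-10:55.
Finn ∩ Diego ∩ Wendy ∩ Leo ∩ Yara ∩ Zane: 09:25-10:25.

09:25-10:25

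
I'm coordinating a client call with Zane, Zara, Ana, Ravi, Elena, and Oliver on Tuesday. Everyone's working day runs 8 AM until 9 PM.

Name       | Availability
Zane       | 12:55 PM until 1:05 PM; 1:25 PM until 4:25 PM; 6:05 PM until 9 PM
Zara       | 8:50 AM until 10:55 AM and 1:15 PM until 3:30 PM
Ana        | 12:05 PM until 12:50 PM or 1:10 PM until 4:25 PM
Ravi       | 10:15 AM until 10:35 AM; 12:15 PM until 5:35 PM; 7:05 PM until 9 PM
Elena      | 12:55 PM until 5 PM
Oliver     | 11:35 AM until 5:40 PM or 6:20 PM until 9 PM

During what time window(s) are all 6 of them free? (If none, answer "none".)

13:25-15:30

Zane ∩ Zara: 13:25-15:30.
Zane ∩ Zara ∩ Ana: 13:25-15:30.
Zane ∩ Zara ∩ Ana ∩ Ravi: 13:25-15:30.
Zane ∩ Zara ∩ Ana ∩ Ravi ∩ Elena: 13:25-15:30.
Zane ∩ Zara ∩ Ana ∩ Ravi ∩ Elena ∩ Oliver: 13:25-15:30.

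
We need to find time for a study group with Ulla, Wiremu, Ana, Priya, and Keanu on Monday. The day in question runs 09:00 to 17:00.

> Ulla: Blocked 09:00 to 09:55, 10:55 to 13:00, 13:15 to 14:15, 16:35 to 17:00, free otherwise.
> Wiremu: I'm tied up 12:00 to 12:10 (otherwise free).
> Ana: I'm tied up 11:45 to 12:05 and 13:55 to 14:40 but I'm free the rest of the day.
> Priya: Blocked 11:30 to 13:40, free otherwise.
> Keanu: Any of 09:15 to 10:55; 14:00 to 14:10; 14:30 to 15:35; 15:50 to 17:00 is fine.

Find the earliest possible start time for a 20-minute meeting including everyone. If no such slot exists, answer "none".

09:55

Ulla free: 09:55-10:55, 13:00-13:15, 14:15-16:35 (invert busy blocks within the working day).
Wiremu free: 09:00-12:00, 12:10-17:00 (invert busy blocks within the working day).
Ana free: 09:00-11:45, 12:05-13:55, 14:40-17:00 (invert busy blocks within the working day).
Priya free: 09:00-11:30, 13:40-17:00 (invert busy blocks within the working day).
Keanu free: 09:15-10:55, 14:00-14:10, 14:30-15:35, 15:50-17:00.
Ulla ∩ Wiremu: 09:55-10:55, 13:00-13:15, 14:15-16:35.
Ulla ∩ Wiremu ∩ Ana: 09:55-10:55, 13:00-13:15, 14:40-16:35.
Ulla ∩ Wiremu ∩ Ana ∩ Priya: 09:55-10:55, 14:40-16:35.
Ulla ∩ Wiremu ∩ Ana ∩ Priya ∩ Keanu: 09:55-10:55, 14:40-15:35, 15:50-16:35.
The first common window of at least 20 minutes is 09:55-10:55, so the earliest start is 09:55.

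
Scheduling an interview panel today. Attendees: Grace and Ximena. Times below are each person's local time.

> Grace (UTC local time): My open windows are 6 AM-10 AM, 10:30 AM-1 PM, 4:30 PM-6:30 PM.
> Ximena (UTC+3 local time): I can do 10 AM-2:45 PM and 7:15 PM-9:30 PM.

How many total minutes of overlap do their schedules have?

Grace in UTC: 06:00-10:00, 10:30-13:00, 16:30-18:30.
Ximena in UTC: 07:00-11:45, 16:15-18:30 (subtract 3h to convert from UTC+3).
Grace ∩ Ximena: 07:00-10:00, 10:30-11:45, 16:30-18:30.
Summing the common windows: 180 + 75 + 120 = 375 minutes.

375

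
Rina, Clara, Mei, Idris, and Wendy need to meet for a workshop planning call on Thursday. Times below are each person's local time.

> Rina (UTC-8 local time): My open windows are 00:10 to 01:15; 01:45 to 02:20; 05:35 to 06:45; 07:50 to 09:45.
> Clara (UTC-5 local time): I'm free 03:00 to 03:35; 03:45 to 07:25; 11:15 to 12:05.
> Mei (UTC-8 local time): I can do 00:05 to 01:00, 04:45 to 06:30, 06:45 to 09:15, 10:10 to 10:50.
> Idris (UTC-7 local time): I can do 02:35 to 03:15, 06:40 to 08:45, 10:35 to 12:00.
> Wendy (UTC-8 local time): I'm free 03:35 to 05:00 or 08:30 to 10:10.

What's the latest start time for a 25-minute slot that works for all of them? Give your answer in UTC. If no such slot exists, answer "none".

Rina in UTC: 08:10-09:15, 09:45-10:20, 13:35-14:45, 15:50-17:45 (add 8h to convert from UTC-8).
Clara in UTC: 08:00-08:35, 08:45-12:25, 16:15-17:05 (add 5h to convert from UTC-5).
Mei in UTC: 08:05-09:00, 12:45-14:30, 14:45-17:15, 18:10-18:50 (add 8h to convert from UTC-8).
Idris in UTC: 09:35-10:15, 13:40-15:45, 17:35-19:00 (add 7h to convert from UTC-7).
Wendy in UTC: 11:35-13:00, 16:30-18:10 (add 8h to convert from UTC-8).
Rina ∩ Clara: 08:10-08:35, 08:45-09:15, 09:45-10:20, 16:15-17:05.
Rina ∩ Clara ∩ Mei: 08:10-08:35, 08:45-09:00, 16:15-17:05.
Rina ∩ Clara ∩ Mei ∩ Idris: ∅.
Rina ∩ Clara ∩ Mei ∩ Idris ∩ Wendy: ∅.
There is no time when everyone is free.
No common window is at least 25 minutes long.

none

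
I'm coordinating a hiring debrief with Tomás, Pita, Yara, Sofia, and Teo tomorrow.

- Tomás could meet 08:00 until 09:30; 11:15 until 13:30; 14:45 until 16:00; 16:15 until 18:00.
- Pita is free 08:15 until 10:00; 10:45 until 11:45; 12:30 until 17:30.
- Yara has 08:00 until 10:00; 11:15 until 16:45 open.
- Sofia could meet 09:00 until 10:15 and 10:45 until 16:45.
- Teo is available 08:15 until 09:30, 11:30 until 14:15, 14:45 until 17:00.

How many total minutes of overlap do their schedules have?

210

Tomás ∩ Pita: 08:15-09:30, 11:15-11:45, 12:30-13:30, 14:45-16:00, 16:15-17:30.
Tomás ∩ Pita ∩ Yara: 08:15-09:30, 11:15-11:45, 12:30-13:30, 14:45-16:00, 16:15-16:45.
Tomás ∩ Pita ∩ Yara ∩ Sofia: 09:00-09:30, 11:15-11:45, 12:30-13:30, 14:45-16:00, 16:15-16:45.
Tomás ∩ Pita ∩ Yara ∩ Sofia ∩ Teo: 09:00-09:30, 11:30-11:45, 12:30-13:30, 14:45-16:00, 16:15-16:45.
So the common availability across everyone is 09:00-09:30, 11:30-11:45, 12:30-13:30, 14:45-16:00, 16:15-16:45.
Summing the common windows: 30 + 15 + 60 + 75 + 30 = 210 minutes.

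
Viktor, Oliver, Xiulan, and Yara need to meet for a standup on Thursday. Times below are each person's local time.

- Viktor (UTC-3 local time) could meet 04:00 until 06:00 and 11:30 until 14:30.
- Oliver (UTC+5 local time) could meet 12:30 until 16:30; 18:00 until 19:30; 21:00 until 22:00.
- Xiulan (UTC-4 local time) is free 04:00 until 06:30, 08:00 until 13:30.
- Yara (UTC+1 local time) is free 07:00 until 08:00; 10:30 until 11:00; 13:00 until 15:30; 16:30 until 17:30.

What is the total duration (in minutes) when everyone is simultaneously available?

30

Viktor in UTC: 07:00-09:00, 14:30-17:30 (add 3h to convert from UTC-3).
Oliver in UTC: 07:30-11:30, 13:00-14:30, 16:00-17:00 (subtract 5h to convert from UTC+5).
Xiulan in UTC: 08:00-10:30, 12:00-17:30 (add 4h to convert from UTC-4).
Yara in UTC: 06:00-07:00, 09:30-10:00, 12:00-14:30, 15:30-16:30 (subtract 1h to convert from UTC+1).
Viktor ∩ Oliver: 07:30-09:00, 16:00-17:00.
Viktor ∩ Oliver ∩ Xiulan: 08:00-09:00, 16:00-17:00.
Viktor ∩ Oliver ∩ Xiulan ∩ Yara: 16:00-16:30.
So the common availability across everyone is 16:00-16:30.
That's a single block of 30 minutes.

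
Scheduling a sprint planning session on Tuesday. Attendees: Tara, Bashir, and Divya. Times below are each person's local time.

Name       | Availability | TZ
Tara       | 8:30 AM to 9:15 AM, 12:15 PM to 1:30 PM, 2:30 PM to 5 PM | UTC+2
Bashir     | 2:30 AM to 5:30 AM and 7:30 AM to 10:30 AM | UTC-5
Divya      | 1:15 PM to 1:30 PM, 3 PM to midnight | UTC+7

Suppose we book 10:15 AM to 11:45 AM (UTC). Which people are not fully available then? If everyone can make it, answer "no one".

Tara in UTC: 06:30-07:15, 10:15-11:30, 12:30-15:00 (subtract 2h to convert from UTC+2).
Bashir in UTC: 07:30-10:30, 12:30-15:30 (add 5h to convert from UTC-5).
Divya in UTC: 06:15-06:30, 08:00-17:00 (subtract 7h to convert from UTC+7).
Tara: not fully free for 10:15-11:45. Bashir: not fully free for 10:15-11:45. Divya: free for 10:15-11:45.

Bashir, Tara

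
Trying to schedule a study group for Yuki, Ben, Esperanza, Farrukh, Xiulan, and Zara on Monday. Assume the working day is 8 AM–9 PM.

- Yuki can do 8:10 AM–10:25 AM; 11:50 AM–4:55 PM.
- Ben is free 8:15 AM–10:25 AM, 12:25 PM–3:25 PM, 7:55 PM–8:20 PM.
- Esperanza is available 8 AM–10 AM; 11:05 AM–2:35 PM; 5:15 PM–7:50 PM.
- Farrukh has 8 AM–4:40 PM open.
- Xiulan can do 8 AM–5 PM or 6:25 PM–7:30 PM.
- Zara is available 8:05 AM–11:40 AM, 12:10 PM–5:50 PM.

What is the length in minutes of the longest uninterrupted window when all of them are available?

Yuki ∩ Ben: 08:15-10:25, 12:25-15:25.
Yuki ∩ Ben ∩ Esperanza: 08:15-10:00, 12:25-14:35.
Yuki ∩ Ben ∩ Esperanza ∩ Farrukh: 08:15-10:00, 12:25-14:35.
Yuki ∩ Ben ∩ Esperanza ∩ Farrukh ∩ Xiulan: 08:15-10:00, 12:25-14:35.
Yuki ∩ Ben ∩ Esperanza ∩ Farrukh ∩ Xiulan ∩ Zara: 08:15-10:00, 12:25-14:35.
The longest is 12:25-14:35 at 130 minutes.

130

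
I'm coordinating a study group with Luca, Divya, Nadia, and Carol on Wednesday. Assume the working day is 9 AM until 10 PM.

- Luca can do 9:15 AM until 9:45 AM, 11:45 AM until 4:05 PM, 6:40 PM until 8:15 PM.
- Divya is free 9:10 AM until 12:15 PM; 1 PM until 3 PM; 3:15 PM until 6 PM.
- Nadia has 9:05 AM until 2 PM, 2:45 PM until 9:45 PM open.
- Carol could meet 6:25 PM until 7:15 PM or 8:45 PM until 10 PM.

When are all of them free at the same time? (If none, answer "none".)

Luca ∩ Divya: 09:15-09:45, 11:45-12:15, 13:00-15:00, 15:15-16:05.
Luca ∩ Divya ∩ Nadia: 09:15-09:45, 11:45-12:15, 13:00-14:00, 14:45-15:00, 15:15-16:05.
Luca ∩ Divya ∩ Nadia ∩ Carol: ∅.
There is no time when everyone is free.

none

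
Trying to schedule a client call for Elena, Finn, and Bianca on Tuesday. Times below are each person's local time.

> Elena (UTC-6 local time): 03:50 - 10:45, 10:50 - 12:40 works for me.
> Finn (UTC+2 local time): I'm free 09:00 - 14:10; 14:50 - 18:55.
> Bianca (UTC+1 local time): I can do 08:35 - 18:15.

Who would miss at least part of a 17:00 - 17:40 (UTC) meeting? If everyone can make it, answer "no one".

Elena in UTC: 09:50-16:45, 16:50-18:40 (add 6h to convert from UTC-6).
Finn in UTC: 07:00-12:10, 12:50-16:55 (subtract 2h to convert from UTC+2).
Bianca in UTC: 07:35-17:15 (subtract 1h to convert from UTC+1).
Elena: free for 17:00-17:40. Finn: not fully free for 17:00-17:40. Bianca: not fully free for 17:00-17:40.

Bianca, Finn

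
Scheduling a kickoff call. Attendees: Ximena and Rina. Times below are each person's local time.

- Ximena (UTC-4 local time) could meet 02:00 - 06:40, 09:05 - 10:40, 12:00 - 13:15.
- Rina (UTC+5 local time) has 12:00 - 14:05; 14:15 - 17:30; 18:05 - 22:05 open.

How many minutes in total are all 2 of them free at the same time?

370

Ximena in UTC: 06:00-10:40, 13:05-14:40, 16:00-17:15 (add 4h to convert from UTC-4).
Rina in UTC: 07:00-09:05, 09:15-12:30, 13:05-17:05 (subtract 5h to convert from UTC+5).
Ximena ∩ Rina: 07:00-09:05, 09:15-10:40, 13:05-14:40, 16:00-17:05.
So the common availability across everyone is 07:00-09:05, 09:15-10:40, 13:05-14:40, 16:00-17:05.
Summing the common windows: 125 + 85 + 95 + 65 = 370 minutes.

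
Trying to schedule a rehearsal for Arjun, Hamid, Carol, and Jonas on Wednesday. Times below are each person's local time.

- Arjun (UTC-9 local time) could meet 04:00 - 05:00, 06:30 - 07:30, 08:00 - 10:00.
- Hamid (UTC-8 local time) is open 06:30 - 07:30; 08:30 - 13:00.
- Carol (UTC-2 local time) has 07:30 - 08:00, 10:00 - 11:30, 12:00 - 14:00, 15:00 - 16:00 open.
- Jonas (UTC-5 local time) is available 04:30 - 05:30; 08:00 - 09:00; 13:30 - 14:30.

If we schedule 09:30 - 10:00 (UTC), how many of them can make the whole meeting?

2

Arjun in UTC: 13:00-14:00, 15:30-16:30, 17:00-19:00 (add 9h to convert from UTC-9).
Hamid in UTC: 14:30-15:30, 16:30-21:00 (add 8h to convert from UTC-8).
Carol in UTC: 09:30-10:00, 12:00-13:30, 14:00-16:00, 17:00-18:00 (add 2h to convert from UTC-2).
Jonas in UTC: 09:30-10:30, 13:00-14:00, 18:30-19:30 (add 5h to convert from UTC-5).
Carol and Jonas can make the full 09:30-10:00 slot — that's 2.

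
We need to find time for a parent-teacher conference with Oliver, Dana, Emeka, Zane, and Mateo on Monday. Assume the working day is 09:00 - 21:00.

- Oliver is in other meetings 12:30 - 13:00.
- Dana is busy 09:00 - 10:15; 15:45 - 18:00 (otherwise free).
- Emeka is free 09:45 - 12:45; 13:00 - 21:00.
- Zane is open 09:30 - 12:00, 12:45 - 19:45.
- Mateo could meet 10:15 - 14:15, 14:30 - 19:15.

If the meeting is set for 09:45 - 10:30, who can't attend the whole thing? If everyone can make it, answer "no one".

Oliver free: 09:00-12:30, 13:00-21:00 (invert busy blocks within the working day).
Dana free: 10:15-15:45, 18:00-21:00 (invert busy blocks within the working day).
Emeka free: 09:45-12:45, 13:00-21:00.
Zane free: 09:30-12:00, 12:45-19:45.
Mateo free: 10:15-14:15, 14:30-19:15.
Oliver: free for 09:45-10:30. Dana: not fully free for 09:45-10:30. Emeka: free for 09:45-10:30. Zane: free for 09:45-10:30. Mateo: not fully free for 09:45-10:30.

Dana, Mateo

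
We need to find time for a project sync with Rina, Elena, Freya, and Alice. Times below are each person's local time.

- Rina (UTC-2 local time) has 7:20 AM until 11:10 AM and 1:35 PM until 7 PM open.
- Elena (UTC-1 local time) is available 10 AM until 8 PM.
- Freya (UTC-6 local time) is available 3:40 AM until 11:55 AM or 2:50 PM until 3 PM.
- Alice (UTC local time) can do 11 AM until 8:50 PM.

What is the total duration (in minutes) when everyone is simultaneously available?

270

Rina in UTC: 09:20-13:10, 15:35-21:00 (add 2h to convert from UTC-2).
Elena in UTC: 11:00-21:00 (add 1h to convert from UTC-1).
Freya in UTC: 09:40-17:55, 20:50-21:00 (add 6h to convert from UTC-6).
Alice in UTC: 11:00-20:50.
Rina ∩ Elena: 11:00-13:10, 15:35-21:00.
Rina ∩ Elena ∩ Freya: 11:00-13:10, 15:35-17:55, 20:50-21:00.
Rina ∩ Elena ∩ Freya ∩ Alice: 11:00-13:10, 15:35-17:55.
Summing the common windows: 130 + 140 = 270 minutes.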